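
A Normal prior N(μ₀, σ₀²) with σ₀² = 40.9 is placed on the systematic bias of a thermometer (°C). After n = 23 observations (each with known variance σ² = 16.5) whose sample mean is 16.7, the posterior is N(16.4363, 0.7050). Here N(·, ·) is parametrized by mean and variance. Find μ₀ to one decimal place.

The posterior mean is a precision-weighted average: μ_n = (τ₀μ₀ + τ_data·x̄)/(τ₀+τ_data), with τ₀=1/σ₀² and τ_data=n/σ².
Here τ₀ = 1/40.9 = 0.024450 and τ_data = 23/16.5 = 1.393939, so τ_n = 1.418389.
Rearranging for μ₀: μ₀ = (μ_n·τ_n − τ_data·x̄)/τ₀ = (16.4363·1.418389 − 1.393939·16.7) / 0.024450 = 0.034286/0.024450 ≈ 1.4.

μ₀ = 1.4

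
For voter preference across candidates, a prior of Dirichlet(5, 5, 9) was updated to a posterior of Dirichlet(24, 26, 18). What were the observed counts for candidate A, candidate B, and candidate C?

For a Dirichlet(α) prior with multinomial counts c, the posterior is Dirichlet(α + c) componentwise.
Counts are posterior − prior componentwise: 24−5=19, 26−5=21, 18−9=9.

counts (19, 21, 9)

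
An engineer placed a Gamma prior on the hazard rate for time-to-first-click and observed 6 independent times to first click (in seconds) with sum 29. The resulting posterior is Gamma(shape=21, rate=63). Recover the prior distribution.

For an exponential likelihood with a Gamma(α, β) prior on the rate, n observations with total T give posterior Gamma(α+n, β+T).
So α = 21 − 6 = 15 and β = 63 − 29 = 34.

Gamma(shape=15, rate=34)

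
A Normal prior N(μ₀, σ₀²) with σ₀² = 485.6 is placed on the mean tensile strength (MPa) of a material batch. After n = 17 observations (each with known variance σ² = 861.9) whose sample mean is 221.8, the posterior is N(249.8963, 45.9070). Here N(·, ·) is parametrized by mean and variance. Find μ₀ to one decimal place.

μ₀ = 519.0

With known observation variance, the Normal–Normal posterior has precision τ_n = τ₀ + n/σ² and mean μ_n = (τ₀μ₀ + (n/σ²)x̄)/τ_n.
Here τ₀ = 1/485.6 = 0.002059 and τ_data = 17/861.9 = 0.019724, so τ_n = 0.021783.
Rearranging for μ₀: μ₀ = (μ_n·τ_n − τ_data·x̄)/τ₀ = (249.8963·0.021783 − 0.019724·221.8) / 0.002059 = 1.068708/0.002059 ≈ 519.0.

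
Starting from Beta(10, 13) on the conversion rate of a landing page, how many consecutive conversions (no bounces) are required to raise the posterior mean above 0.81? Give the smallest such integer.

k = 46

After k conversions and 0 bounces the posterior is Beta(10+k, 13), with mean (10+k)/(10+13+k).
Set (10+k)/(23+k) > 0.81 and solve: k > (0.81·23 − 10)/(1 − 0.81) = 45.421.
The smallest integer exceeding 45.421 is 46, and checking k=46: (56)/(69) = 0.8116 > 0.81.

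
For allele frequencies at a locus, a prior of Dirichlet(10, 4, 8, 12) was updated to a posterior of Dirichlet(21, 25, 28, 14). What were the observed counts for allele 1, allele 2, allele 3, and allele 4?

counts (11, 21, 20, 2)

For a Dirichlet(α) prior with multinomial counts c, the posterior is Dirichlet(α + c) componentwise.
Counts are posterior − prior componentwise: 21−10=11, 25−4=21, 28−8=20, 14−12=2.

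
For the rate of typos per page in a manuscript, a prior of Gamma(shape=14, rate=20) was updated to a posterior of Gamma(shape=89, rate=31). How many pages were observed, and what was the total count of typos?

A Gamma(α, β) prior (rate parametrization) on a Poisson rate with n observations summing to S gives posterior Gamma(α+S, β+n).
Matching: Σxᵢ = 89 − 14 = 75 and n = 31 − 20 = 11.

n = 11 pages with total 75 typos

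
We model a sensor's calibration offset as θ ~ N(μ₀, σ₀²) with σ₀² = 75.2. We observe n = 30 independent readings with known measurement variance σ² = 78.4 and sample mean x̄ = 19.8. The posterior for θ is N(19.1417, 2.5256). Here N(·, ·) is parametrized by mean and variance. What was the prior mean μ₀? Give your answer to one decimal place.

μ₀ = 0.2

With known observation variance, the Normal–Normal posterior has precision τ_n = τ₀ + n/σ² and mean μ_n = (τ₀μ₀ + (n/σ²)x̄)/τ_n.
Here τ₀ = 1/75.2 = 0.013298 and τ_data = 30/78.4 = 0.382653, so τ_n = 0.395951.
Rearranging for μ₀: μ₀ = (μ_n·τ_n − τ_data·x̄)/τ₀ = (19.1417·0.395951 − 0.382653·19.8) / 0.013298 = 0.002646/0.013298 ≈ 0.2.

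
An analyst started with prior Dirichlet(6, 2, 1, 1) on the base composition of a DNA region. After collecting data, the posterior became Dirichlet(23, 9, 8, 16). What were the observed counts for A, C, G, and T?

counts (17, 7, 7, 15)

For a Dirichlet(α) prior with multinomial counts c, the posterior is Dirichlet(α + c) componentwise.
Counts are posterior − prior componentwise: 23−6=17, 9−2=7, 8−1=7, 16−1=15.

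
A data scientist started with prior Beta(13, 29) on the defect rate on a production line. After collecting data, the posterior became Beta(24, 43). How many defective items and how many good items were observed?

A Beta(a, b) prior with s successes and f failures in binomial data gives a Beta(a+s, b+f) posterior.
Match parameters: s=24−13=11, f=43−29=14.

11 defective items and 14 good items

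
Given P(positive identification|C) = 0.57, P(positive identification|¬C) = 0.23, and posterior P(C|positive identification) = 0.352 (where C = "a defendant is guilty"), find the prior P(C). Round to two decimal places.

P(C) = 0.18

In odds form, posterior odds = prior odds × likelihood ratio, so prior odds = posterior odds ÷ LR.
Posterior odds = 0.352/(1−0.352) = 0.5432. LR = 0.57/0.23 = 2.4783.
Prior odds = 0.5432/2.4783 = 0.2192, so P(C) = 0.2192/(1+0.2192) ≈ 0.18.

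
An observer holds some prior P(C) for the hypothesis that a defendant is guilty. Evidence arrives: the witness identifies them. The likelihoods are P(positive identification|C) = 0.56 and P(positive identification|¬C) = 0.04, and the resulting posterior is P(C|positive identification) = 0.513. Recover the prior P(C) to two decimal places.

In odds form, posterior odds = prior odds × likelihood ratio, so prior odds = posterior odds ÷ LR.
Posterior odds = 0.513/(1−0.513) = 1.0534. LR = 0.56/0.04 = 14.0000.
Prior odds = 1.0534/14.0000 = 0.0752, so P(C) = 0.0752/(1+0.0752) ≈ 0.07.

P(C) = 0.07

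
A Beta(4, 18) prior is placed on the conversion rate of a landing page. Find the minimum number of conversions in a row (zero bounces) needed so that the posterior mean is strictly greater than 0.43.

k = 10

After k conversions and 0 bounces the posterior is Beta(4+k, 18), with mean (4+k)/(4+18+k).
Set (4+k)/(22+k) > 0.43 and solve: k > (0.43·22 − 4)/(1 − 0.43) = 9.579.
The smallest integer exceeding 9.579 is 10.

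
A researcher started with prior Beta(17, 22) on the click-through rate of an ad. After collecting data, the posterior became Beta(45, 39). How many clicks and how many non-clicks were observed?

28 clicks and 17 non-clicks

Under Beta–binomial conjugacy the posterior parameters are (a+s, b+f).
Match parameters: s=45−17=28, f=39−22=17.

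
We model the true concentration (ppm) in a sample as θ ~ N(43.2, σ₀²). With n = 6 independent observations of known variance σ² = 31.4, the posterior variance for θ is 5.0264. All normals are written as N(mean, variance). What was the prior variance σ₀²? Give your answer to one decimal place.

σ₀² = 127.1

Posterior precision equals prior precision plus data precision: 1/σ_n² = 1/σ₀² + n/σ².
So 1/σ₀² = 1/5.0264 − 6/31.4 = 0.198950 − 0.191083 = 0.007867.
Hence σ₀² = 1/0.007867 ≈ 127.1.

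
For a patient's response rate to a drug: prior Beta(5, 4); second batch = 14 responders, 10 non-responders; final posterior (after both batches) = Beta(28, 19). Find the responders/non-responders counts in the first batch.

9 responders and 5 non-responders

Because Beta–binomial updating is additive in the counts, the combined data contributed (α_post−α_prior, β_post−β_prior) successes and failures.
Total across both batches: 28−5=23 responders, 19−4=15 non-responders.
Subtract the second batch: 23−14=9 responders and 15−10=5 non-responders.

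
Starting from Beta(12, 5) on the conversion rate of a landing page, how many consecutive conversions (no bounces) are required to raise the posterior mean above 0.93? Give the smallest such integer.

After k conversions and 0 bounces the posterior is Beta(12+k, 5), with mean (12+k)/(12+5+k).
Set (12+k)/(17+k) > 0.93 and solve: k > (0.93·17 − 12)/(1 − 0.93) = 54.429.
The smallest integer exceeding 54.429 is 55.

k = 55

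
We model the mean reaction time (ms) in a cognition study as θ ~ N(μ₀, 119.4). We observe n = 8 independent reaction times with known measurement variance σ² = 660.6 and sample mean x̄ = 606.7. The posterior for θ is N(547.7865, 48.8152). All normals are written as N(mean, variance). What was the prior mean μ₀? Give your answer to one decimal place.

With known observation variance, the Normal–Normal posterior has precision τ_n = τ₀ + n/σ² and mean μ_n = (τ₀μ₀ + (n/σ²)x̄)/τ_n.
Here τ₀ = 1/119.4 = 0.008375 and τ_data = 8/660.6 = 0.012110, so τ_n = 0.020485.
Rearranging for μ₀: μ₀ = (μ_n·τ_n − τ_data·x̄)/τ₀ = (547.7865·0.020485 − 0.012110·606.7) / 0.008375 = 3.874269/0.008375 ≈ 462.6.

μ₀ = 462.6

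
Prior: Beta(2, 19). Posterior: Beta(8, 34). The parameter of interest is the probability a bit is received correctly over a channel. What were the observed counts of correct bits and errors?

6 correct bits and 15 errors

Under Beta–binomial conjugacy the posterior parameters are (a+s, b+f).
Match parameters: s=8−2=6, f=34−19=15.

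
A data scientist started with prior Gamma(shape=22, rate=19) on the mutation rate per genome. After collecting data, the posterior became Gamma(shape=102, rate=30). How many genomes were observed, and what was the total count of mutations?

n = 11 genomes with total 80 mutations

A Gamma(α, β) prior (rate parametrization) on a Poisson rate with n observations summing to S gives posterior Gamma(α+S, β+n).
Matching: Σxᵢ = 102 − 22 = 80 and n = 30 − 19 = 11.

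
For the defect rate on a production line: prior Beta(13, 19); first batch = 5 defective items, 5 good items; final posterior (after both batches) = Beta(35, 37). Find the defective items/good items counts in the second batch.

Because Beta–binomial updating is additive in the counts, the combined data contributed (α_post−α_prior, β_post−β_prior) successes and failures.
Total across both batches: 35−13=22 defective items, 37−19=18 good items.
Subtract the first batch: 22−5=17 defective items and 18−5=13 good items.

17 defective items and 13 good items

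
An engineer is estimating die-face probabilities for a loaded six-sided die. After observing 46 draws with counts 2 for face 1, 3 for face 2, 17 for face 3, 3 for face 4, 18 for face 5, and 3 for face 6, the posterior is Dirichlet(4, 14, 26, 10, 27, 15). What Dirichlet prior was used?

For a Dirichlet(α) prior with multinomial counts c, the posterior is Dirichlet(α + c) componentwise.
Subtract each count from the matching posterior parameter: 4−2=2, 14−3=11, 26−17=9, 10−3=7, 27−18=9, 15−3=12.

Dirichlet(2, 11, 9, 7, 9, 12)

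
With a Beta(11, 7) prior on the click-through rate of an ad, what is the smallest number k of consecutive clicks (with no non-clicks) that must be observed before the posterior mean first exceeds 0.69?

After k clicks and 0 non-clicks the posterior is Beta(11+k, 7), with mean (11+k)/(11+7+k).
Set (11+k)/(18+k) > 0.69 and solve: k > (0.69·18 − 11)/(1 − 0.69) = 4.581.
The smallest integer exceeding 4.581 is 5.

k = 5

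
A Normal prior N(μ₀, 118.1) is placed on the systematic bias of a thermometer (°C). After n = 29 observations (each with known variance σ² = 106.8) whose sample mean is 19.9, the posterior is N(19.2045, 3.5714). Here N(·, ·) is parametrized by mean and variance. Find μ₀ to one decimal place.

The posterior mean is a precision-weighted average: μ_n = (τ₀μ₀ + τ_data·x̄)/(τ₀+τ_data), with τ₀=1/σ₀² and τ_data=n/σ².
Here τ₀ = 1/118.1 = 0.008467 and τ_data = 29/106.8 = 0.271536, so τ_n = 0.280003.
Rearranging for μ₀: μ₀ = (μ_n·τ_n − τ_data·x̄)/τ₀ = (19.2045·0.280003 − 0.271536·19.9) / 0.008467 = -0.026249/0.008467 ≈ -3.1.

μ₀ = -3.1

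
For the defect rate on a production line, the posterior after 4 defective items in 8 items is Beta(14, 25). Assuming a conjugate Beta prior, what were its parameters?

Beta(10, 21)

Under Beta–binomial conjugacy the posterior parameters are (a+s, b+f).
So a = 14 − 4 = 10 and b = 25 − 4 = 21.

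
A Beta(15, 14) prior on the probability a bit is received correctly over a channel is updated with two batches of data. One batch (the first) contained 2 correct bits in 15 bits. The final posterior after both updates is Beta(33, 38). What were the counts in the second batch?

16 correct bits and 11 errors

Sequential conjugate updates are equivalent to a single update on the pooled data, so total successes = posterior α − prior α and total failures = posterior β − prior β.
Total across both batches: 33−15=18 correct bits, 38−14=24 errors.
Subtract the first batch: 18−2=16 correct bits and 24−13=11 errors.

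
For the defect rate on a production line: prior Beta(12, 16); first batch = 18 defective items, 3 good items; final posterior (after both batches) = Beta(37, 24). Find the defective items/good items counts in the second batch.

Sequential conjugate updates are equivalent to a single update on the pooled data, so total successes = posterior α − prior α and total failures = posterior β − prior β.
Total across both batches: 37−12=25 defective items, 24−16=8 good items.
Subtract the first batch: 25−18=7 defective items and 8−3=5 good items.

7 defective items and 5 good items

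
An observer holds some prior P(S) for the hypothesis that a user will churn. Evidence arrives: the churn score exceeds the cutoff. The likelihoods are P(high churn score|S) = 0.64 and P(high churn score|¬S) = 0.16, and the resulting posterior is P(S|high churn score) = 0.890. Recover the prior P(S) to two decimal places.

Bayes' rule in odds form gives O(S|E) = O(S)·[P(E|S)/P(E|¬S)], hence O(S) = O(S|E)/LR.
Posterior odds = 0.890/(1−0.890) = 8.0909. LR = 0.64/0.16 = 4.0000.
Prior odds = 8.0909/4.0000 = 2.0227, so P(S) = 2.0227/(1+2.0227) ≈ 0.67.

P(S) = 0.67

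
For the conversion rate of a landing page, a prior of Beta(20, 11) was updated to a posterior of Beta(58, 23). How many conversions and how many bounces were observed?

Beta is conjugate to the binomial likelihood: posterior = Beta(a+s, b+f).
So s = 58 − 20 = 38 and f = 23 − 11 = 12.

38 conversions and 12 bounces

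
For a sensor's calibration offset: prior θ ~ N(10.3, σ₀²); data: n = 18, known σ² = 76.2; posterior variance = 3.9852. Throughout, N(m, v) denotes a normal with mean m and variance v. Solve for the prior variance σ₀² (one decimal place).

σ₀² = 68.0

For the Normal–Normal model with known σ², precisions add: τ_n = τ₀ + n/σ².
So 1/σ₀² = 1/3.9852 − 18/76.2 = 0.250928 − 0.236220 = 0.014708.
Hence σ₀² = 1/0.014708 ≈ 68.0.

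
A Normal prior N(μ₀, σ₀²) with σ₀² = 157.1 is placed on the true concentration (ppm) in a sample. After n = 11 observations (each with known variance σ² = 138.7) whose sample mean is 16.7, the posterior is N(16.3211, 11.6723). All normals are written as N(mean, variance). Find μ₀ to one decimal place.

With known observation variance, the Normal–Normal posterior has precision τ_n = τ₀ + n/σ² and mean μ_n = (τ₀μ₀ + (n/σ²)x̄)/τ_n.
Here τ₀ = 1/157.1 = 0.006365 and τ_data = 11/138.7 = 0.079308, so τ_n = 0.085673.
Rearranging for μ₀: μ₀ = (μ_n·τ_n − τ_data·x̄)/τ₀ = (16.3211·0.085673 − 0.079308·16.7) / 0.006365 = 0.073834/0.006365 ≈ 11.6.

μ₀ = 11.6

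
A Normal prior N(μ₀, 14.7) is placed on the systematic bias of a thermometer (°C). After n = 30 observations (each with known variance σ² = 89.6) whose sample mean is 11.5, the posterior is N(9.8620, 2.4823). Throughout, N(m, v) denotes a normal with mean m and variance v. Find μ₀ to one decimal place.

μ₀ = 1.8

The posterior mean is a precision-weighted average: μ_n = (τ₀μ₀ + τ_data·x̄)/(τ₀+τ_data), with τ₀=1/σ₀² and τ_data=n/σ².
Here τ₀ = 1/14.7 = 0.068027 and τ_data = 30/89.6 = 0.334821, so τ_n = 0.402848.
Rearranging for μ₀: μ₀ = (μ_n·τ_n − τ_data·x̄)/τ₀ = (9.8620·0.402848 − 0.334821·11.5) / 0.068027 = 0.122445/0.068027 ≈ 1.8.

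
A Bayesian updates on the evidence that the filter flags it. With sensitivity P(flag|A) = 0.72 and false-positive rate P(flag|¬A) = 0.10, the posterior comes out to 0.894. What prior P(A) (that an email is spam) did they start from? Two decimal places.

P(A) = 0.54

In odds form, posterior odds = prior odds × likelihood ratio, so prior odds = posterior odds ÷ LR.
Posterior odds = 0.894/(1−0.894) = 8.4340. LR = 0.72/0.10 = 7.2000.
Prior odds = 8.4340/7.2000 = 1.1714, so P(A) = 1.1714/(1+1.1714) ≈ 0.54.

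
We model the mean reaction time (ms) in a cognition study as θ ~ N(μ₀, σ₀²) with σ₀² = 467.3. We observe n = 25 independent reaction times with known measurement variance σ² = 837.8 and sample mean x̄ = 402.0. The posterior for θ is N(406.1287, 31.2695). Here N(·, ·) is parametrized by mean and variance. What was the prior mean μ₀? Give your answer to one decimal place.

With known observation variance, the Normal–Normal posterior has precision τ_n = τ₀ + n/σ² and mean μ_n = (τ₀μ₀ + (n/σ²)x̄)/τ_n.
Here τ₀ = 1/467.3 = 0.002140 and τ_data = 25/837.8 = 0.029840, so τ_n = 0.031980.
Rearranging for μ₀: μ₀ = (μ_n·τ_n − τ_data·x̄)/τ₀ = (406.1287·0.031980 − 0.029840·402.0) / 0.002140 = 0.992316/0.002140 ≈ 463.7.

μ₀ = 463.7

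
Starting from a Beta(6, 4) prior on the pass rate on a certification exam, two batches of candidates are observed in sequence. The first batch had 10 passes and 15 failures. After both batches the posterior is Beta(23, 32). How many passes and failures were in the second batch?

7 passes and 13 failures

Because Beta–binomial updating is additive in the counts, the combined data contributed (α_post−α_prior, β_post−β_prior) successes and failures.
Total across both batches: 23−6=17 passes, 32−4=28 failures.
Subtract the first batch: 17−10=7 passes and 28−15=13 failures.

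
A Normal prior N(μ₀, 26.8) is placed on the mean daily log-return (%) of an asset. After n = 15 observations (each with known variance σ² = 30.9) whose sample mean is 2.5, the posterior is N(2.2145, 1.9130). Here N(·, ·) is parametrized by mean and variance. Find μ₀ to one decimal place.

With known observation variance, the Normal–Normal posterior has precision τ_n = τ₀ + n/σ² and mean μ_n = (τ₀μ₀ + (n/σ²)x̄)/τ_n.
Here τ₀ = 1/26.8 = 0.037313 and τ_data = 15/30.9 = 0.485437, so τ_n = 0.522750.
Rearranging for μ₀: μ₀ = (μ_n·τ_n − τ_data·x̄)/τ₀ = (2.2145·0.522750 − 0.485437·2.5) / 0.037313 = -0.055963/0.037313 ≈ -1.5.

μ₀ = -1.5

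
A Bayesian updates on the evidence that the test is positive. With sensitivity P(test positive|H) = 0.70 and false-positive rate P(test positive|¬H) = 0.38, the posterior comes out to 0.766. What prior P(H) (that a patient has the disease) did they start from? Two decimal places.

P(H) = 0.64

Bayes' rule in odds form gives O(H|E) = O(H)·[P(E|H)/P(E|¬H)], hence O(H) = O(H|E)/LR.
Posterior odds = 0.766/(1−0.766) = 3.2735. LR = 0.70/0.38 = 1.8421.
Prior odds = 3.2735/1.8421 = 1.7770, so P(H) = 1.7770/(1+1.7770) ≈ 0.64.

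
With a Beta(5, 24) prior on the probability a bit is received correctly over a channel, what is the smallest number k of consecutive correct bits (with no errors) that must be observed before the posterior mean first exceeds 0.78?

After k correct bits and 0 errors the posterior is Beta(5+k, 24), with mean (5+k)/(5+24+k).
Set (5+k)/(29+k) > 0.78 and solve: k > (0.78·29 − 5)/(1 − 0.78) = 80.091.
The smallest integer exceeding 80.091 is 81, and checking k=81: (86)/(110) = 0.7818 > 0.78.

k = 81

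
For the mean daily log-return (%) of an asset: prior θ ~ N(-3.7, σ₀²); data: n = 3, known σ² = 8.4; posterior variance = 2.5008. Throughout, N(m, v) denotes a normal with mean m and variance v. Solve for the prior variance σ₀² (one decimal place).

σ₀² = 23.4

For the Normal–Normal model with known σ², precisions add: τ_n = τ₀ + n/σ².
So 1/σ₀² = 1/2.5008 − 3/8.4 = 0.399872 − 0.357143 = 0.042729.
Hence σ₀² = 1/0.042729 ≈ 23.4.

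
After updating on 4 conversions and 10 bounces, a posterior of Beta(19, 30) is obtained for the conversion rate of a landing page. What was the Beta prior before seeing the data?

Beta(15, 20)

Beta is conjugate to the binomial likelihood: posterior = Beta(α+s, β+f).
Subtract the data counts: 19−4=15, 30−10=20.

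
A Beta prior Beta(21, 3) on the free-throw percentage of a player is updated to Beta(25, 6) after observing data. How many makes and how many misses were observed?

A Beta(a, b) prior with s successes and f failures in binomial data gives a Beta(a+s, b+f) posterior.
Match parameters: s=25−21=4, f=6−3=3.

4 makes and 3 misses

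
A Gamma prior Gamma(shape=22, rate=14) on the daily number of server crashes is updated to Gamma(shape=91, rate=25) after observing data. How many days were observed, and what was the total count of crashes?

n = 11 days with total 69 crashes

A Gamma(α, β) prior (rate parametrization) on a Poisson rate with n observations summing to S gives posterior Gamma(α+S, β+n).
Matching: Σxᵢ = 91 − 22 = 69 and n = 25 − 14 = 11.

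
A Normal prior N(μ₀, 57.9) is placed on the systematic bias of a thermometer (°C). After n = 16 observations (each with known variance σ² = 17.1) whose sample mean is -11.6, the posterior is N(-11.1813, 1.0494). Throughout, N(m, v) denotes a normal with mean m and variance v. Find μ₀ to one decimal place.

μ₀ = 11.5

The posterior mean is a precision-weighted average: μ_n = (τ₀μ₀ + τ_data·x̄)/(τ₀+τ_data), with τ₀=1/σ₀² and τ_data=n/σ².
Here τ₀ = 1/57.9 = 0.017271 and τ_data = 16/17.1 = 0.935673, so τ_n = 0.952944.
Rearranging for μ₀: μ₀ = (μ_n·τ_n − τ_data·x̄)/τ₀ = (-11.1813·0.952944 − 0.935673·-11.6) / 0.017271 = 0.198654/0.017271 ≈ 11.5.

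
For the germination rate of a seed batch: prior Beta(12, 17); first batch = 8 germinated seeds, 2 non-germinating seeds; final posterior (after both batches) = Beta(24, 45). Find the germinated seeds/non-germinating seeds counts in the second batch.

Sequential conjugate updates are equivalent to a single update on the pooled data, so total successes = posterior α − prior α and total failures = posterior β − prior β.
Total across both batches: 24−12=12 germinated seeds, 45−17=28 non-germinating seeds.
Subtract the first batch: 12−8=4 germinated seeds and 28−2=26 non-germinating seeds.

4 germinated seeds and 26 non-germinating seeds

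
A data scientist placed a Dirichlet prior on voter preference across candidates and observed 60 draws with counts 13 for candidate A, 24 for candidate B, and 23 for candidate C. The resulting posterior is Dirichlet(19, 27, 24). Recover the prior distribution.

Dirichlet(6, 3, 1)

For a Dirichlet(α) prior with multinomial counts c, the posterior is Dirichlet(α + c) componentwise.
Subtract each count from the matching posterior parameter: 19−13=6, 27−24=3, 24−23=1.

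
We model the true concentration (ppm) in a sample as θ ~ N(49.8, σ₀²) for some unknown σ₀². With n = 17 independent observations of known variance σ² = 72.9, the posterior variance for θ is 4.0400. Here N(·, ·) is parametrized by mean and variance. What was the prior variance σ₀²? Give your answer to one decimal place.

σ₀² = 69.8

For the Normal–Normal model with known σ², precisions add: τ_n = τ₀ + n/σ².
So 1/σ₀² = 1/4.0400 − 17/72.9 = 0.247525 − 0.233196 = 0.014329.
Hence σ₀² = 1/0.014329 ≈ 69.8.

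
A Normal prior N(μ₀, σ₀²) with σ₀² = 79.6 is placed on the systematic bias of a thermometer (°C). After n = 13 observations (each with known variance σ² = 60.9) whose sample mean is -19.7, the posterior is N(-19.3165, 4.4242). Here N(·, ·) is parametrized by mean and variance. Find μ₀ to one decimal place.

The posterior mean is a precision-weighted average: μ_n = (τ₀μ₀ + τ_data·x̄)/(τ₀+τ_data), with τ₀=1/σ₀² and τ_data=n/σ².
Here τ₀ = 1/79.6 = 0.012563 and τ_data = 13/60.9 = 0.213465, so τ_n = 0.226028.
Rearranging for μ₀: μ₀ = (μ_n·τ_n − τ_data·x̄)/τ₀ = (-19.3165·0.226028 − 0.213465·-19.7) / 0.012563 = -0.160809/0.012563 ≈ -12.8.

μ₀ = -12.8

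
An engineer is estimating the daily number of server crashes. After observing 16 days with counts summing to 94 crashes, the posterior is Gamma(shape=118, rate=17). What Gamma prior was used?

A Gamma(α, β) prior (rate parametrization) on a Poisson rate with n observations summing to S gives posterior Gamma(α+S, β+n).
So α = 118 − 94 = 24 and β = 17 − 16 = 1.

Gamma(shape=24, rate=1)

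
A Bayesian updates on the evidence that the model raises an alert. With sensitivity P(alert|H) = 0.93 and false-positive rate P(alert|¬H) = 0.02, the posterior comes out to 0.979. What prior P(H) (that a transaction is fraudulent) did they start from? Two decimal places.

In odds form, posterior odds = prior odds × likelihood ratio, so prior odds = posterior odds ÷ LR.
Posterior odds = 0.979/(1−0.979) = 46.6190. LR = 0.93/0.02 = 46.5000.
Prior odds = 46.6190/46.5000 = 1.0026, so P(H) = 1.0026/(1+1.0026) ≈ 0.50.

P(H) = 0.50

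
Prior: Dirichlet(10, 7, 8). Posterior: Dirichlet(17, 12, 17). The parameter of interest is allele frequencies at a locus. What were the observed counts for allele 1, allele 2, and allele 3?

counts (7, 5, 9)

For a Dirichlet(α) prior with multinomial counts c, the posterior is Dirichlet(α + c) componentwise.
Counts are posterior − prior componentwise: 17−10=7, 12−7=5, 17−8=9.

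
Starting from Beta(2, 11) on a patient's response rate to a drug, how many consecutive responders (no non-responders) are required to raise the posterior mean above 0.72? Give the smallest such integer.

k = 27

After k responders and 0 non-responders the posterior is Beta(2+k, 11), with mean (2+k)/(2+11+k).
Set (2+k)/(13+k) > 0.72 and solve: k > (0.72·13 − 2)/(1 − 0.72) = 26.286.
The smallest integer exceeding 26.286 is 27, and checking k=27: (29)/(40) = 0.7250 > 0.72.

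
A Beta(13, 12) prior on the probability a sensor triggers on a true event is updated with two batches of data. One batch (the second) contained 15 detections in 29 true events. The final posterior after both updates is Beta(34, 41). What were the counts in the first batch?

6 detections and 15 misses

Sequential conjugate updates are equivalent to a single update on the pooled data, so total successes = posterior α − prior α and total failures = posterior β − prior β.
Total across both batches: 34−13=21 detections, 41−12=29 misses.
Subtract the second batch: 21−15=6 detections and 29−14=15 misses.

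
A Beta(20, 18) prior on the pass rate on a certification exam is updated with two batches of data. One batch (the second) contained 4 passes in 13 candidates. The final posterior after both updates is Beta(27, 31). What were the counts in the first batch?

Sequential conjugate updates are equivalent to a single update on the pooled data, so total successes = posterior α − prior α and total failures = posterior β − prior β.
Total across both batches: 27−20=7 passes, 31−18=13 failures.
Subtract the second batch: 7−4=3 passes and 13−9=4 failures.

3 passes and 4 failures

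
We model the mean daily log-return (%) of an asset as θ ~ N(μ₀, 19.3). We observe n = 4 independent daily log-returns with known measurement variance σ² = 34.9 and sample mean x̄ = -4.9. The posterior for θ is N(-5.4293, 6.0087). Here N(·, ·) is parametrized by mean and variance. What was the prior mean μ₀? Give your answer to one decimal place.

μ₀ = -6.6

The posterior mean is a precision-weighted average: μ_n = (τ₀μ₀ + τ_data·x̄)/(τ₀+τ_data), with τ₀=1/σ₀² and τ_data=n/σ².
Here τ₀ = 1/19.3 = 0.051813 and τ_data = 4/34.9 = 0.114613, so τ_n = 0.166426.
Rearranging for μ₀: μ₀ = (μ_n·τ_n − τ_data·x̄)/τ₀ = (-5.4293·0.166426 − 0.114613·-4.9) / 0.051813 = -0.341973/0.051813 ≈ -6.6.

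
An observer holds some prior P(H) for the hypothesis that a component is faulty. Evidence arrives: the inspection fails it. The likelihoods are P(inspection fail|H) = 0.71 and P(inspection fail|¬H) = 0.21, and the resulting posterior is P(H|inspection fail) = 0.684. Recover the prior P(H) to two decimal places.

P(H) = 0.39

In odds form, posterior odds = prior odds × likelihood ratio, so prior odds = posterior odds ÷ LR.
Posterior odds = 0.684/(1−0.684) = 2.1646. LR = 0.71/0.21 = 3.3810.
Prior odds = 2.1646/3.3810 = 0.6402, so P(H) = 0.6402/(1+0.6402) ≈ 0.39.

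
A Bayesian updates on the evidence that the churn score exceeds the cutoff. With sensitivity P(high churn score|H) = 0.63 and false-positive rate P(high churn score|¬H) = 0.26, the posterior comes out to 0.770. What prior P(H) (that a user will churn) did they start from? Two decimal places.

In odds form, posterior odds = prior odds × likelihood ratio, so prior odds = posterior odds ÷ LR.
Posterior odds = 0.770/(1−0.770) = 3.3478. LR = 0.63/0.26 = 2.4231.
Prior odds = 3.3478/2.4231 = 1.3816, so P(H) = 1.3816/(1+1.3816) ≈ 0.58.

P(H) = 0.58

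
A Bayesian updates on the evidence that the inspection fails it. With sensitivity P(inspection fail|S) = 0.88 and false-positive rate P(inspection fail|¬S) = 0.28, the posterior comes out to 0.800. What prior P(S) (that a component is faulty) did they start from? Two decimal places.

P(S) = 0.56

In odds form, posterior odds = prior odds × likelihood ratio, so prior odds = posterior odds ÷ LR.
Posterior odds = 0.800/(1−0.800) = 4.0000. LR = 0.88/0.28 = 3.1429.
Prior odds = 4.0000/3.1429 = 1.2727, so P(S) = 1.2727/(1+1.2727) ≈ 0.56.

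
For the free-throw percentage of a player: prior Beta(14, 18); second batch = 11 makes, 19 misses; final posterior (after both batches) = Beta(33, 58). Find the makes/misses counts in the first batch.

8 makes and 21 misses

Because Beta–binomial updating is additive in the counts, the combined data contributed (α_post−α_prior, β_post−β_prior) successes and failures.
Total across both batches: 33−14=19 makes, 58−18=40 misses.
Subtract the second batch: 19−11=8 makes and 40−19=21 misses.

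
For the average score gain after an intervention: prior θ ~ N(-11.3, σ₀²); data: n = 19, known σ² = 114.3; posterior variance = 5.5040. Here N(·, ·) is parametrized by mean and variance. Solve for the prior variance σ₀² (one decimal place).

σ₀² = 64.7

For the Normal–Normal model with known σ², precisions add: τ_n = τ₀ + n/σ².
So 1/σ₀² = 1/5.5040 − 19/114.3 = 0.181686 − 0.166229 = 0.015457.
Hence σ₀² = 1/0.015457 ≈ 64.7.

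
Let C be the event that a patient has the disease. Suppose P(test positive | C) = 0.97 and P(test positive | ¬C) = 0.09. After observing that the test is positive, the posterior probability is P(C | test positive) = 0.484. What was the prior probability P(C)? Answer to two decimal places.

Bayes' rule in odds form gives O(C|E) = O(C)·[P(E|C)/P(E|¬C)], hence O(C) = O(C|E)/LR.
Posterior odds = 0.484/(1−0.484) = 0.9380. LR = 0.97/0.09 = 10.7778.
Prior odds = 0.9380/10.7778 = 0.0870, so P(C) = 0.0870/(1+0.0870) ≈ 0.08.

P(C) = 0.08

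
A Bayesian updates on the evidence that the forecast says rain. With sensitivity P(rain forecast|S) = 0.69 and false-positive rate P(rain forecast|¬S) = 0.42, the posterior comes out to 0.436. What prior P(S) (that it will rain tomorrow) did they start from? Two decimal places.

Bayes' rule in odds form gives O(S|E) = O(S)·[P(E|S)/P(E|¬S)], hence O(S) = O(S|E)/LR.
Posterior odds = 0.436/(1−0.436) = 0.7730. LR = 0.69/0.42 = 1.6429.
Prior odds = 0.7730/1.6429 = 0.4705, so P(S) = 0.4705/(1+0.4705) ≈ 0.32.

P(S) = 0.32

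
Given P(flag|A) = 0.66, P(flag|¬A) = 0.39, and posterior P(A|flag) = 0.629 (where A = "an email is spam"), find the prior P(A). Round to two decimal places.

In odds form, posterior odds = prior odds × likelihood ratio, so prior odds = posterior odds ÷ LR.
Posterior odds = 0.629/(1−0.629) = 1.6954. LR = 0.66/0.39 = 1.6923.
Prior odds = 1.6954/1.6923 = 1.0018, so P(A) = 1.0018/(1+1.0018) ≈ 0.50.

P(A) = 0.50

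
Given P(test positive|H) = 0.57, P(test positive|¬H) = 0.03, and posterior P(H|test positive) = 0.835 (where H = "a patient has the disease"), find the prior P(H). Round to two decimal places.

Bayes' rule in odds form gives O(H|E) = O(H)·[P(E|H)/P(E|¬H)], hence O(H) = O(H|E)/LR.
Posterior odds = 0.835/(1−0.835) = 5.0606. LR = 0.57/0.03 = 19.0000.
Prior odds = 5.0606/19.0000 = 0.2663, so P(H) = 0.2663/(1+0.2663) ≈ 0.21.

P(H) = 0.21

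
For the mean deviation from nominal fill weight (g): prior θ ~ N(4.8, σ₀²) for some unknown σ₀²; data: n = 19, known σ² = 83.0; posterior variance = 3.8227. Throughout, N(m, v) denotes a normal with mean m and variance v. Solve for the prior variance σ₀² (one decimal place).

σ₀² = 30.6

For the Normal–Normal model with known σ², precisions add: τ_n = τ₀ + n/σ².
So 1/σ₀² = 1/3.8227 − 19/83.0 = 0.261595 − 0.228916 = 0.032679.
Hence σ₀² = 1/0.032679 ≈ 30.6.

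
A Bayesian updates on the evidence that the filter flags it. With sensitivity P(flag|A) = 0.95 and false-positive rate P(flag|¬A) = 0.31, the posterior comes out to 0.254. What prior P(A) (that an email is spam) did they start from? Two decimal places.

P(A) = 0.10

In odds form, posterior odds = prior odds × likelihood ratio, so prior odds = posterior odds ÷ LR.
Posterior odds = 0.254/(1−0.254) = 0.3405. LR = 0.95/0.31 = 3.0645.
Prior odds = 0.3405/3.0645 = 0.1111, so P(A) = 0.1111/(1+0.1111) ≈ 0.10.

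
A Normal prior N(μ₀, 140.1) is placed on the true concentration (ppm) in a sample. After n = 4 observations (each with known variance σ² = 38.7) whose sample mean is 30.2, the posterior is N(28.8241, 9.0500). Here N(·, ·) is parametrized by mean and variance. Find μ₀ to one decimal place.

The posterior mean is a precision-weighted average: μ_n = (τ₀μ₀ + τ_data·x̄)/(τ₀+τ_data), with τ₀=1/σ₀² and τ_data=n/σ².
Here τ₀ = 1/140.1 = 0.007138 and τ_data = 4/38.7 = 0.103359, so τ_n = 0.110497.
Rearranging for μ₀: μ₀ = (μ_n·τ_n − τ_data·x̄)/τ₀ = (28.8241·0.110497 − 0.103359·30.2) / 0.007138 = 0.063535/0.007138 ≈ 8.9.

μ₀ = 8.9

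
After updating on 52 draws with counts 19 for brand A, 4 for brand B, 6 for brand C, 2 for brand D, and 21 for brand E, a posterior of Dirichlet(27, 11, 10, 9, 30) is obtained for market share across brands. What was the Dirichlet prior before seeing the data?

Dirichlet(8, 7, 4, 7, 9)

For a Dirichlet(α) prior with multinomial counts c, the posterior is Dirichlet(α + c) componentwise.
Subtract each count from the matching posterior parameter: 27−19=8, 11−4=7, 10−6=4, 9−2=7, 30−21=9.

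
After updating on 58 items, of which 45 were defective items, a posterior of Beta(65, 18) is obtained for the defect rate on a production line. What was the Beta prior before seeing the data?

Under Beta–binomial conjugacy the posterior parameters are (α+s, β+f).
So α = 65 − 45 = 20 and β = 18 − 13 = 5.

Beta(20, 5)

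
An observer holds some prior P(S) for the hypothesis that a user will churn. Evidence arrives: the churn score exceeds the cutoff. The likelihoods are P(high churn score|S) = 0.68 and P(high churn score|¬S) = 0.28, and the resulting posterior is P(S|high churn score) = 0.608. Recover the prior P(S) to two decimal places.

Bayes' rule in odds form gives O(S|E) = O(S)·[P(E|S)/P(E|¬S)], hence O(S) = O(S|E)/LR.
Posterior odds = 0.608/(1−0.608) = 1.5510. LR = 0.68/0.28 = 2.4286.
Prior odds = 1.5510/2.4286 = 0.6386, so P(S) = 0.6386/(1+0.6386) ≈ 0.39.

P(S) = 0.39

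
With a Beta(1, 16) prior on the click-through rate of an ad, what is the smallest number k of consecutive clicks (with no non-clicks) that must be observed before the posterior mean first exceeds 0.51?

k = 16

After k clicks and 0 non-clicks the posterior is Beta(1+k, 16), with mean (1+k)/(1+16+k).
Set (1+k)/(17+k) > 0.51 and solve: k > (0.51·17 − 1)/(1 − 0.51) = 15.653.
The smallest integer exceeding 15.653 is 16, and checking k=16: (17)/(33) = 0.5152 > 0.51.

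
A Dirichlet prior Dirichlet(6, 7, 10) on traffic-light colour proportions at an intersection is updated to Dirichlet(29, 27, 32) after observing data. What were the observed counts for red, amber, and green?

counts (23, 20, 22)

For a Dirichlet(α) prior with multinomial counts c, the posterior is Dirichlet(α + c) componentwise.
Counts are posterior − prior componentwise: 29−6=23, 27−7=20, 32−10=22.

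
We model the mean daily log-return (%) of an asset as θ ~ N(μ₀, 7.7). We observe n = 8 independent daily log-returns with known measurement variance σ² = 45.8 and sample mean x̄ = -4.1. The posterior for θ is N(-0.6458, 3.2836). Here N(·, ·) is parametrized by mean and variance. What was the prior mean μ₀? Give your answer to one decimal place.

μ₀ = 4.0

With known observation variance, the Normal–Normal posterior has precision τ_n = τ₀ + n/σ² and mean μ_n = (τ₀μ₀ + (n/σ²)x̄)/τ_n.
Here τ₀ = 1/7.7 = 0.129870 and τ_data = 8/45.8 = 0.174672, so τ_n = 0.304542.
Rearranging for μ₀: μ₀ = (μ_n·τ_n − τ_data·x̄)/τ₀ = (-0.6458·0.304542 − 0.174672·-4.1) / 0.129870 = 0.519482/0.129870 ≈ 4.0.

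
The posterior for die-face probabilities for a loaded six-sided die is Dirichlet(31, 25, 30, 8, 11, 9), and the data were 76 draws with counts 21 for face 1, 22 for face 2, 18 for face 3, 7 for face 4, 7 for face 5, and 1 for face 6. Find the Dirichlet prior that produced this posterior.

For a Dirichlet(α) prior with multinomial counts c, the posterior is Dirichlet(α + c) componentwise.
Subtract each count from the matching posterior parameter: 31−21=10, 25−22=3, 30−18=12, 8−7=1, 11−7=4, 9−1=8.

Dirichlet(10, 3, 12, 1, 4, 8)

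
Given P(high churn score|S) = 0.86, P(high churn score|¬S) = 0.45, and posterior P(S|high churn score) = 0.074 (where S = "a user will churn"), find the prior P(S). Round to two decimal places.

P(S) = 0.04

Bayes' rule in odds form gives O(S|E) = O(S)·[P(E|S)/P(E|¬S)], hence O(S) = O(S|E)/LR.
Posterior odds = 0.074/(1−0.074) = 0.0799. LR = 0.86/0.45 = 1.9111.
Prior odds = 0.0799/1.9111 = 0.0418, so P(S) = 0.0418/(1+0.0418) ≈ 0.04.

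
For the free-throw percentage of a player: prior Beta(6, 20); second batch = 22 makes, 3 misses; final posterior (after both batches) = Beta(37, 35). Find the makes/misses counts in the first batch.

9 makes and 12 misses

Because Beta–binomial updating is additive in the counts, the combined data contributed (α_post−α_prior, β_post−β_prior) successes and failures.
Total across both batches: 37−6=31 makes, 35−20=15 misses.
Subtract the second batch: 31−22=9 makes and 15−3=12 misses.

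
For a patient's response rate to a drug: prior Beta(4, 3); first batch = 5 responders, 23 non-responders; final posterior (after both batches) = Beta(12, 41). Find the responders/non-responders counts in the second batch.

Because Beta–binomial updating is additive in the counts, the combined data contributed (α_post−α_prior, β_post−β_prior) successes and failures.
Total across both batches: 12−4=8 responders, 41−3=38 non-responders.
Subtract the first batch: 8−5=3 responders and 38−23=15 non-responders.

3 responders and 15 non-responders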